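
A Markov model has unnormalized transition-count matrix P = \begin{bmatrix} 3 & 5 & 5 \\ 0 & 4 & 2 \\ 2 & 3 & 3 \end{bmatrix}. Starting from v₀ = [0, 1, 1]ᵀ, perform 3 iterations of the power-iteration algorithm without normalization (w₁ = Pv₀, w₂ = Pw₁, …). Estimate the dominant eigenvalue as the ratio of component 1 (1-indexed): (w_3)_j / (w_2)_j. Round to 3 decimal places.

λ ≈ 8.111

w1 = Pv₀ = (3·0 + 5·1 + 5·1; 0·0 + 4·1 + 2·1; 2·0 + 3·1 + 3·1) = (10, 6, 6)
w2 = Pw1 = (3·10 + 5·6 + 5·6; 0·10 + 4·6 + 2·6; 2·10 + 3·6 + 3·6) = (90, 36, 56)
w3 = Pw2 = (730, 256, 456)
Ratio at component: 730 / 90 = 8.111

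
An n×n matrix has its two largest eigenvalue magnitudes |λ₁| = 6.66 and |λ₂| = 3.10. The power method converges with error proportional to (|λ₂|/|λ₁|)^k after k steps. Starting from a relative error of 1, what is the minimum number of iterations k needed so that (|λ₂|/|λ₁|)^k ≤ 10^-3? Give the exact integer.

10

|λ₂/λ₁| = 3.10/6.66 = 0.46547
Need k ≥ ln(10^-3) / ln(0.46547) = -6.9078 / -0.7647 ≈ 9.033
Smallest integer k satisfying the bound: 10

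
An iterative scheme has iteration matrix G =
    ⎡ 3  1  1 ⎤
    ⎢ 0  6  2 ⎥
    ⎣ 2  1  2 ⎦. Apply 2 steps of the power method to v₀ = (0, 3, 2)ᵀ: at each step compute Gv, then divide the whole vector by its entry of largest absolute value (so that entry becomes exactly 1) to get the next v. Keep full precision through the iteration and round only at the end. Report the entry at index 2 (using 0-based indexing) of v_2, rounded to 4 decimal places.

0.3151

Gv0 = (5.00000, 22.00000, 7.00000); divide by 22.00000 → v1 = (0.22727, 1.00000, 0.31818)
Gv1 = (2.00000, 6.63636, 2.09091); divide by 6.63636 → v2 = (0.30137, 1.00000, 0.31507)
Requested entry of v2: 46/146 = 0.3151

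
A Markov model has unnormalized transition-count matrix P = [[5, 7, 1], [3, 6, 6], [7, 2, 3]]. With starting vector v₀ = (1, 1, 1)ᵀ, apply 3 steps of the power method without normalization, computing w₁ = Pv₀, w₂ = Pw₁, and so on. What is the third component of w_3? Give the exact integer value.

w1 = Pv₀ = (5·1 + 7·1 + 1·1; 3·1 + 6·1 + 6·1; 7·1 + 2·1 + 3·1) = (13, 15, 12)
w2 = Pw1 = (5·13 + 7·15 + 1·12; 3·13 + 6·15 + 6·12; 7·13 + 2·15 + 3·12) = (182, 201, 157)
w3 = Pw2 = (2474, 2694, 2147)
The requested component of w3 is 2147.

2147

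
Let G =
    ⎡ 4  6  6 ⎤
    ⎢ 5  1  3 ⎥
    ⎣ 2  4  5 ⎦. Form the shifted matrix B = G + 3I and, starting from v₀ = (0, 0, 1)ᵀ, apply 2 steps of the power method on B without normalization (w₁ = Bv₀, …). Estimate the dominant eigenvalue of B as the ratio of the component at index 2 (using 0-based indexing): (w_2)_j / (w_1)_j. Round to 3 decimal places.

B = G + 3I has rows (7, 6, 6); (5, 4, 3); (2, 4, 8)
w1 = Bv₀ = (6, 3, 8)
w2 = Bw1 = (108, 66, 88)
Ratio: 88/8 = 11.000

μ ≈ 11.000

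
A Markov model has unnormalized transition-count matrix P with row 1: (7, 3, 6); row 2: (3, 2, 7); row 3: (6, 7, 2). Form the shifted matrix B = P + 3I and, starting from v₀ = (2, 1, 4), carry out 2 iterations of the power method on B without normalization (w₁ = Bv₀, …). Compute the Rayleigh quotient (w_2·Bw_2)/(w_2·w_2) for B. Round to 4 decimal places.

B = P + 3I has rows (10, 3, 6); (3, 5, 7); (6, 7, 5)
w1 = Bv₀ = (10·2 + 3·1 + 6·4; 3·2 + 5·1 + 7·4; 6·2 + 7·1 + 5·4) = (47, 39, 39)
w2 = Bw1 = (10·47 + 3·39 + 6·39; 3·47 + 5·39 + 7·39; 6·47 + 7·39 + 5·39) = (821, 609, 750)
Bw2 = (14537, 10758, 12939)
w2·Bw2 = 28190749; w2·w2 = 1607422; μ ≈ 28190749/1607422 = 17.5379

μ ≈ 17.5379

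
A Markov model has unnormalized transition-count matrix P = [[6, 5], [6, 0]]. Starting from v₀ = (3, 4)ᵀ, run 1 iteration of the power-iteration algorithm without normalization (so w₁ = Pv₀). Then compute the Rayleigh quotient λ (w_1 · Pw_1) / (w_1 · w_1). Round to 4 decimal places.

9.1561

w1 = Pv₀ = (38, 18)
Pw1 = (318, 228)
w1·Pw1 = 38·318 + 18·228 = 16188; w1·w1 = 38·38 + 18·18 = 1768
λ ≈ 16188/1768 = 9.1561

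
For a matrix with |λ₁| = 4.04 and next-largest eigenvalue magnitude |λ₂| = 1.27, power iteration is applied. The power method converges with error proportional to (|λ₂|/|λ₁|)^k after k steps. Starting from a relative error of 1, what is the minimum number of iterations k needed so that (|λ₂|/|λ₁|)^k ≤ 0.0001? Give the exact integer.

|λ₂/λ₁| = 1.27/4.04 = 0.31436
Need k ≥ ln(0.0001) / ln(0.31436) = -9.2103 / -1.1572 ≈ 7.959
Smallest integer k satisfying the bound: 8

8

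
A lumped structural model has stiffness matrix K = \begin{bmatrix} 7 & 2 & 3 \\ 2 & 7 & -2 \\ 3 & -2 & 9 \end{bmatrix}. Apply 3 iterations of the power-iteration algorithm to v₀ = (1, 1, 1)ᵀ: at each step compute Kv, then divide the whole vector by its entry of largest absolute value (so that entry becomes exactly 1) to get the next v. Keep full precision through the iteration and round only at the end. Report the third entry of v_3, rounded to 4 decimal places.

Kv0 = (12.00000, 7.00000, 10.00000); divide by 12.00000 → v1 = (1.00000, 0.58333, 0.83333)
Kv1 = (10.66667, 4.41667, 9.33333); divide by 10.66667 → v2 = (1.00000, 0.41406, 0.87500)
Kv2 = (10.45313, 3.14844, 10.04688); divide by 10.45313 → v3 = (1.00000, 0.30120, 0.96114)
Requested entry of v3: 1286/1338 = 0.9611

0.9611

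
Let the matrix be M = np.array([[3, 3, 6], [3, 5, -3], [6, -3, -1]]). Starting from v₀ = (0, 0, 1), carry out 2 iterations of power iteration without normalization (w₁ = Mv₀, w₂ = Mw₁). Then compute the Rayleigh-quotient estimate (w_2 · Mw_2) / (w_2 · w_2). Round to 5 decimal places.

w1 = Mv₀ = (3·0 + 3·0 + 6·1; 3·0 + 5·0 + (-3)·1; 6·0 + (-3)·0 + (-1)·1) = (6, -3, -1)
w2 = Mw1 = (3·6 + 3·(-3) + 6·(-1); 3·6 + 5·(-3) + (-3)·(-1); 6·6 + (-3)·(-3) + (-1)·(-1)) = (3, 6, 46)
Mw2 = (303, -99, -46)
w2·Mw2 = 3·303 + 6·(-99) + 46·(-46) = -1801; w2·w2 = 3·3 + 6·6 + 46·46 = 2161
λ ≈ -1801/2161 = -0.83341

λ ≈ -0.83341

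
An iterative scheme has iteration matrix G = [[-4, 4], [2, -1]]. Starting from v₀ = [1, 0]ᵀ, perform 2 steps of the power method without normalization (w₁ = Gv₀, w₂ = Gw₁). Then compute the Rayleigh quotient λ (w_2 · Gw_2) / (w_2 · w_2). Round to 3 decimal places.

-5.686

w1 = Gv₀ = (-4, 2)
w2 = Gw1 = (24, -10)
Gw2 = (-136, 58)
w2·Gw2 = 24·(-136) + (-10)·58 = -3844; w2·w2 = 24·24 + (-10)·(-10) = 676
λ ≈ -3844/676 = -5.686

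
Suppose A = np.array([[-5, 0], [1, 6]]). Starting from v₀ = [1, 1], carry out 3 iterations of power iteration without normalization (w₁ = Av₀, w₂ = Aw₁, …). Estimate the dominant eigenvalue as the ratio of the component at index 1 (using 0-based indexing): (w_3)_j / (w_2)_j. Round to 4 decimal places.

w1 = Av₀ = ((-5)·1 + 0·1; 1·1 + 6·1) = (-5, 7)
w2 = Aw1 = ((-5)·(-5) + 0·7; 1·(-5) + 6·7) = (25, 37)
w3 = Aw2 = (-125, 247)
Ratio at component: 247 / 37 = 6.6757

λ ≈ 6.6757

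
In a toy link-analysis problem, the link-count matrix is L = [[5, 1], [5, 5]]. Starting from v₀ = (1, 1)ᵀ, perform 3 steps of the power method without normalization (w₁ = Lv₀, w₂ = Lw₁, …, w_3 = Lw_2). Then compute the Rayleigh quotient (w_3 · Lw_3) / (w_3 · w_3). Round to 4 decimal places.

7.2993

w1 = Lv₀ = (5·1 + 1·1; 5·1 + 5·1) = (6, 10)
w2 = Lw1 = (5·6 + 1·10; 5·6 + 5·10) = (40, 80)
w3 = Lw2 = (280, 600)
Lw3 = (2000, 4400)
w3·Lw3 = 280·2000 + 600·4400 = 3200000; w3·w3 = 280·280 + 600·600 = 438400
λ ≈ 3200000/438400 = 7.2993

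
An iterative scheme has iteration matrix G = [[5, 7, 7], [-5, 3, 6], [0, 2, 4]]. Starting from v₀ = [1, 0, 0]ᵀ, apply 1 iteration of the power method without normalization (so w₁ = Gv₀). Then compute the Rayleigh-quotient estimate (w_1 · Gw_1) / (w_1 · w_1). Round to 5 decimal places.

3.00000

w1 = Gv₀ = (5·1 + 7·0 + 7·0; (-5)·1 + 3·0 + 6·0; 0·1 + 2·0 + 4·0) = (5, -5, 0)
Gw1 = (-10, -40, -10)
w1·Gw1 = 5·(-10) + (-5)·(-40) + 0·(-10) = 150; w1·w1 = 5·5 + (-5)·(-5) + 0·0 = 50
λ ≈ 150/50 = 3.00000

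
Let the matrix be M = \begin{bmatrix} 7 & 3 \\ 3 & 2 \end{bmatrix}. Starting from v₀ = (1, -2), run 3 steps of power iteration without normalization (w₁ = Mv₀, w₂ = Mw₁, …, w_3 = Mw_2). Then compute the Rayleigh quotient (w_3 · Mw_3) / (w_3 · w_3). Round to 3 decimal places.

w1 = Mv₀ = (7·1 + 3·(-2); 3·1 + 2·(-2)) = (1, -1)
w2 = Mw1 = (7·1 + 3·(-1); 3·1 + 2·(-1)) = (4, 1)
w3 = Mw2 = (31, 14)
Mw3 = (259, 121)
w3·Mw3 = 31·259 + 14·121 = 9723; w3·w3 = 31·31 + 14·14 = 1157
λ ≈ 9723/1157 = 8.404

8.404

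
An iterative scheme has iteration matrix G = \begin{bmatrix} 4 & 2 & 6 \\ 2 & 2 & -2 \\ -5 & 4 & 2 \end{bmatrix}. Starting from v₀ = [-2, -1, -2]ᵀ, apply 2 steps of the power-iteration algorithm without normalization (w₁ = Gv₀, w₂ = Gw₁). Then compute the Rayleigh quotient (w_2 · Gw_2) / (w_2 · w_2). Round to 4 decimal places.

w1 = Gv₀ = (4·(-2) + 2·(-1) + 6·(-2); 2·(-2) + 2·(-1) + (-2)·(-2); (-5)·(-2) + 4·(-1) + 2·(-2)) = (-22, -2, 2)
w2 = Gw1 = (4·(-22) + 2·(-2) + 6·2; 2·(-22) + 2·(-2) + (-2)·2; (-5)·(-22) + 4·(-2) + 2·2) = (-80, -52, 106)
Gw2 = (212, -476, 404)
w2·Gw2 = (-80)·212 + (-52)·(-476) + 106·404 = 50616; w2·w2 = (-80)·(-80) + (-52)·(-52) + 106·106 = 20340
λ ≈ 50616/20340 = 2.4885

2.4885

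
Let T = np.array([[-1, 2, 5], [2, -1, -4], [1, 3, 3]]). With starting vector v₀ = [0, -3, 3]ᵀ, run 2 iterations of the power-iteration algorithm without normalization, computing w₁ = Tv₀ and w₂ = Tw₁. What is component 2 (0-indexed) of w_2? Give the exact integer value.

-18

w1 = Tv₀ = ((-1)·0 + 2·(-3) + 5·3; 2·0 + (-1)·(-3) + (-4)·3; 1·0 + 3·(-3) + 3·3) = (9, -9, 0)
w2 = Tw1 = ((-1)·9 + 2·(-9) + 5·0; 2·9 + (-1)·(-9) + (-4)·0; 1·9 + 3·(-9) + 3·0) = (-27, 27, -18)
The requested component of w2 is -18.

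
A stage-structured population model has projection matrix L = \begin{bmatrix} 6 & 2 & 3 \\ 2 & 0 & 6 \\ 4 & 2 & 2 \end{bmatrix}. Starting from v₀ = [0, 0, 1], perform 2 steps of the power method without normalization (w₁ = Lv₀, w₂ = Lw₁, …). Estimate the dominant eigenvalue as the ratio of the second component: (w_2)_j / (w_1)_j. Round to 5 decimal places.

3.00000

w1 = Lv₀ = (6·0 + 2·0 + 3·1; 2·0 + 0·0 + 6·1; 4·0 + 2·0 + 2·1) = (3, 6, 2)
w2 = Lw1 = (6·3 + 2·6 + 3·2; 2·3 + 0·6 + 6·2; 4·3 + 2·6 + 2·2) = (36, 18, 28)
Ratio at component: 18 / 6 = 3.00000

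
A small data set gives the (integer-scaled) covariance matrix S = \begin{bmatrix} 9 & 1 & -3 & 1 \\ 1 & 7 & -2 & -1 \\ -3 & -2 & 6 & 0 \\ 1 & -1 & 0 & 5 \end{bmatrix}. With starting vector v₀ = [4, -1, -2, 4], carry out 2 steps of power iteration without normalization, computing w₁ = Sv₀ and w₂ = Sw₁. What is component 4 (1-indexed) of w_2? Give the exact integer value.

w1 = Sv₀ = (9·4 + 1·(-1) + (-3)·(-2) + 1·4; 1·4 + 7·(-1) + (-2)·(-2) + (-1)·4; (-3)·4 + (-2)·(-1) + 6·(-2) + 0·4; 1·4 + (-1)·(-1) + 0·(-2) + 5·4) = (45, -3, -22, 25)
w2 = Sw1 = (9·45 + 1·(-3) + (-3)·(-22) + 1·25; 1·45 + 7·(-3) + (-2)·(-22) + (-1)·25; (-3)·45 + (-2)·(-3) + 6·(-22) + 0·25; 1·45 + (-1)·(-3) + 0·(-22) + 5·25) = (493, 43, -261, 173)
The requested component of w2 is 173.

173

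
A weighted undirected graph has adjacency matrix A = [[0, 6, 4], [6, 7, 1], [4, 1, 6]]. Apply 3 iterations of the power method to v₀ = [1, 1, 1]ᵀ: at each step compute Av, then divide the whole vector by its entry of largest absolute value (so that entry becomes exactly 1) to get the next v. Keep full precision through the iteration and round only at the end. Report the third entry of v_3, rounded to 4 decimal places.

Av0 = (10.00000, 14.00000, 11.00000); divide by 14.00000 → v1 = (0.71429, 1.00000, 0.78571)
Av1 = (9.14286, 12.07143, 8.57143); divide by 12.07143 → v2 = (0.75740, 1.00000, 0.71006)
Av2 = (8.84024, 12.25444, 8.28994); divide by 12.25444 → v3 = (0.72139, 1.00000, 0.67648)
Requested entry of v3: 1401/2071 = 0.6765

0.6765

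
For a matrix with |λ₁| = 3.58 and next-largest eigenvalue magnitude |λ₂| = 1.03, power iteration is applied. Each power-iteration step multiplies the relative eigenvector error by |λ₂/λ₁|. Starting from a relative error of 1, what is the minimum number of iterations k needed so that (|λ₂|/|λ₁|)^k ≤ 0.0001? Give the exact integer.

|λ₂/λ₁| = 1.03/3.58 = 0.28771
Need k ≥ ln(0.0001) / ln(0.28771) = -9.2103 / -1.2458 ≈ 7.393
Smallest integer k satisfying the bound: 8

8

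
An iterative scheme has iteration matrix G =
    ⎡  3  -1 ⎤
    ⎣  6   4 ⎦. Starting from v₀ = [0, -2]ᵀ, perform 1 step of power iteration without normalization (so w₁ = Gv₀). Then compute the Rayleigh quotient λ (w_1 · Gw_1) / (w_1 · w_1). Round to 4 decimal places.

λ ≈ 2.7647

w1 = Gv₀ = (3·0 + (-1)·(-2); 6·0 + 4·(-2)) = (2, -8)
Gw1 = (14, -20)
w1·Gw1 = 2·14 + (-8)·(-20) = 188; w1·w1 = 2·2 + (-8)·(-8) = 68
λ ≈ 188/68 = 2.7647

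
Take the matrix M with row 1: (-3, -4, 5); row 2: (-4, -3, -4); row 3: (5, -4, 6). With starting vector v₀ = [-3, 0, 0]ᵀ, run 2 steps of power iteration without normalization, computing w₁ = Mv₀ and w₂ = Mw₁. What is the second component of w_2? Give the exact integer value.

w1 = Mv₀ = ((-3)·(-3) + (-4)·0 + 5·0; (-4)·(-3) + (-3)·0 + (-4)·0; 5·(-3) + (-4)·0 + 6·0) = (9, 12, -15)
w2 = Mw1 = ((-3)·9 + (-4)·12 + 5·(-15); (-4)·9 + (-3)·12 + (-4)·(-15); 5·9 + (-4)·12 + 6·(-15)) = (-150, -12, -93)
The requested component of w2 is -12.

-12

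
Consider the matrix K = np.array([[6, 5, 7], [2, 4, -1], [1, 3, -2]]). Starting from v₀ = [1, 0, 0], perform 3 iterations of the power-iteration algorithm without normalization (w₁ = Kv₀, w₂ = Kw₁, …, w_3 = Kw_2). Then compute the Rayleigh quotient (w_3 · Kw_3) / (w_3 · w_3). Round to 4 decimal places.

w1 = Kv₀ = (6·1 + 5·0 + 7·0; 2·1 + 4·0 + (-1)·0; 1·1 + 3·0 + (-2)·0) = (6, 2, 1)
w2 = Kw1 = (6·6 + 5·2 + 7·1; 2·6 + 4·2 + (-1)·1; 1·6 + 3·2 + (-2)·1) = (53, 19, 10)
w3 = Kw2 = (483, 172, 90)
Kw3 = (4388, 1564, 819)
w3·Kw3 = 483·4388 + 172·1564 + 90·819 = 2462122; w3·w3 = 483·483 + 172·172 + 90·90 = 270973
λ ≈ 2462122/270973 = 9.0862

λ ≈ 9.0862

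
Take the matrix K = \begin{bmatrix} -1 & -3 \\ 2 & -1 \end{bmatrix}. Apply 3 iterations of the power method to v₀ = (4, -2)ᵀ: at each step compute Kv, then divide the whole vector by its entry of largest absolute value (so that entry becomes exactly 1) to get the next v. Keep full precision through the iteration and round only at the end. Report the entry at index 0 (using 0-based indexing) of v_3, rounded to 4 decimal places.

-0.8621

Kv0 = (2.00000, 10.00000); divide by 10.00000 → v1 = (0.20000, 1.00000)
Kv1 = (-3.20000, -0.60000); divide by -3.20000 → v2 = (1.00000, 0.18750)
Kv2 = (-1.56250, 1.81250); divide by 1.81250 → v3 = (-0.86207, 1.00000)
Requested entry of v3: 50/-58 = -0.8621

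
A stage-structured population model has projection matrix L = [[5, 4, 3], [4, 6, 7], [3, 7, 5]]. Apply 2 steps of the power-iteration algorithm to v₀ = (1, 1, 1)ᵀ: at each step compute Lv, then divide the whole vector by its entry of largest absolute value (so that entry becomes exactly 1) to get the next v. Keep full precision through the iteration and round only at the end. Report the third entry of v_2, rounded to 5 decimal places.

Lv0 = (12.000000, 17.000000, 15.000000); divide by 17.000000 → v1 = (0.705882, 1.000000, 0.882353)
Lv1 = (10.176471, 15.000000, 13.529412); divide by 15.000000 → v2 = (0.678431, 1.000000, 0.901961)
Requested entry of v2: 230/255 = 0.90196

0.90196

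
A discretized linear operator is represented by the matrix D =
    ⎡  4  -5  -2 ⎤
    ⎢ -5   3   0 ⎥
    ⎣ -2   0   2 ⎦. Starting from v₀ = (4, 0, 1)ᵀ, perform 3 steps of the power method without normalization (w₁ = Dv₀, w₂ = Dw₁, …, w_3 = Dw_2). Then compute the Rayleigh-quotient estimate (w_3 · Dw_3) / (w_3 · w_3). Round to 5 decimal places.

w1 = Dv₀ = (4·4 + (-5)·0 + (-2)·1; (-5)·4 + 3·0 + 0·1; (-2)·4 + 0·0 + 2·1) = (14, -20, -6)
w2 = Dw1 = (4·14 + (-5)·(-20) + (-2)·(-6); (-5)·14 + 3·(-20) + 0·(-6); (-2)·14 + 0·(-20) + 2·(-6)) = (168, -130, -40)
w3 = Dw2 = (1402, -1230, -416)
Dw3 = (12590, -10700, -3636)
w3·Dw3 = 1402·12590 + (-1230)·(-10700) + (-416)·(-3636) = 32324756; w3·w3 = 1402·1402 + (-1230)·(-1230) + (-416)·(-416) = 3651560
λ ≈ 32324756/3651560 = 8.85231

λ ≈ 8.85231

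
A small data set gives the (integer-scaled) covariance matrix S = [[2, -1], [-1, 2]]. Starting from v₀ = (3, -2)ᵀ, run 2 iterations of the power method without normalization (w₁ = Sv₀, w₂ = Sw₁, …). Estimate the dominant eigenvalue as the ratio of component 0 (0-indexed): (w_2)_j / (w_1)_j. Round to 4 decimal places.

λ ≈ 2.8750

w1 = Sv₀ = (8, -7)
w2 = Sw1 = (23, -22)
Ratio at component: 23 / 8 = 2.8750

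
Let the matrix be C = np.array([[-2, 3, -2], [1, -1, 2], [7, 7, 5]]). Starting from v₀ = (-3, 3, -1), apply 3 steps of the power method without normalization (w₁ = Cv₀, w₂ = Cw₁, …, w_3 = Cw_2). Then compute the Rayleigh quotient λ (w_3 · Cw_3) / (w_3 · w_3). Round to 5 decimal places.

-2.46189

w1 = Cv₀ = ((-2)·(-3) + 3·3 + (-2)·(-1); 1·(-3) + (-1)·3 + 2·(-1); 7·(-3) + 7·3 + 5·(-1)) = (17, -8, -5)
w2 = Cw1 = ((-2)·17 + 3·(-8) + (-2)·(-5); 1·17 + (-1)·(-8) + 2·(-5); 7·17 + 7·(-8) + 5·(-5)) = (-48, 15, 38)
w3 = Cw2 = (65, 13, -41)
Cw3 = (-9, -30, 341)
w3·Cw3 = 65·(-9) + 13·(-30) + (-41)·341 = -14956; w3·w3 = 65·65 + 13·13 + (-41)·(-41) = 6075
λ ≈ -14956/6075 = -2.46189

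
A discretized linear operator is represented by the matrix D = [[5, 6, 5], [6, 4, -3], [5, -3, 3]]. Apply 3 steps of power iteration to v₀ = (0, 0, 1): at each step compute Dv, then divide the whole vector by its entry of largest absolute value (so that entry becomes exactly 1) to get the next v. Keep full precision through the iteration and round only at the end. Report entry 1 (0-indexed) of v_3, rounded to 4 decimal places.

Dv0 = (5.00000, -3.00000, 3.00000); divide by 5.00000 → v1 = (1.00000, -0.60000, 0.60000)
Dv1 = (4.40000, 1.80000, 8.60000); divide by 8.60000 → v2 = (0.51163, 0.20930, 1.00000)
Dv2 = (8.81395, 0.90698, 4.93023); divide by 8.81395 → v3 = (1.00000, 0.10290, 0.55937)
Requested entry of v3: 39/379 = 0.1029

0.1029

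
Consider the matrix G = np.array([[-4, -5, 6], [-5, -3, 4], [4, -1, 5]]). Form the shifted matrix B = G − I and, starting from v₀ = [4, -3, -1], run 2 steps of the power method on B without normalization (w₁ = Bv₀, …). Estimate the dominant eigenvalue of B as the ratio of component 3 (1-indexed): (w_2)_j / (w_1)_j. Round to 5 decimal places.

μ ≈ 1.86667

B = G − I has rows (-5, -5, 6); (-5, -4, 4); (4, -1, 4)
w1 = Bv₀ = ((-5)·4 + (-5)·(-3) + 6·(-1); (-5)·4 + (-4)·(-3) + 4·(-1); 4·4 + (-1)·(-3) + 4·(-1)) = (-11, -12, 15)
w2 = Bw1 = ((-5)·(-11) + (-5)·(-12) + 6·15; (-5)·(-11) + (-4)·(-12) + 4·15; 4·(-11) + (-1)·(-12) + 4·15) = (205, 163, 28)
Ratio: 28/15 = 1.86667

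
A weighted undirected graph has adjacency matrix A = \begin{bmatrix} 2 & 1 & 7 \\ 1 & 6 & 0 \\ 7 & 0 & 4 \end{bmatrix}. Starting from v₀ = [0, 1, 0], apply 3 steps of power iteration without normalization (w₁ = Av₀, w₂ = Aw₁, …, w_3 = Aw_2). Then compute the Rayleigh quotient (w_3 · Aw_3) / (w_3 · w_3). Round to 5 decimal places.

w1 = Av₀ = (2·0 + 1·1 + 7·0; 1·0 + 6·1 + 0·0; 7·0 + 0·1 + 4·0) = (1, 6, 0)
w2 = Aw1 = (2·1 + 1·6 + 7·0; 1·1 + 6·6 + 0·0; 7·1 + 0·6 + 4·0) = (8, 37, 7)
w3 = Aw2 = (102, 230, 84)
Aw3 = (1022, 1482, 1050)
w3·Aw3 = 102·1022 + 230·1482 + 84·1050 = 533304; w3·w3 = 102·102 + 230·230 + 84·84 = 70360
λ ≈ 533304/70360 = 7.57965

λ ≈ 7.57965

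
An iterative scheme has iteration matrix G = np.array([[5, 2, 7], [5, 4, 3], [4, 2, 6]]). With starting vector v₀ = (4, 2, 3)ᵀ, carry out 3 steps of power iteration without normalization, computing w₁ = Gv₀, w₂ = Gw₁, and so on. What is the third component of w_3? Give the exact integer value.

6126

w1 = Gv₀ = (5·4 + 2·2 + 7·3; 5·4 + 4·2 + 3·3; 4·4 + 2·2 + 6·3) = (45, 37, 38)
w2 = Gw1 = (5·45 + 2·37 + 7·38; 5·45 + 4·37 + 3·38; 4·45 + 2·37 + 6·38) = (565, 487, 482)
w3 = Gw2 = (7173, 6219, 6126)
The requested component of w3 is 6126.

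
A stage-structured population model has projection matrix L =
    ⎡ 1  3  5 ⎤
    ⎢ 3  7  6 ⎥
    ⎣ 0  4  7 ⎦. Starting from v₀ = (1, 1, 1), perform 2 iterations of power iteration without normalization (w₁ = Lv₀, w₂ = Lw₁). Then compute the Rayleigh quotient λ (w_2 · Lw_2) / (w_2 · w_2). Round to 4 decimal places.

w1 = Lv₀ = (9, 16, 11)
w2 = Lw1 = (112, 205, 141)
Lw2 = (1432, 2617, 1807)
w2·Lw2 = 112·1432 + 205·2617 + 141·1807 = 951656; w2·w2 = 112·112 + 205·205 + 141·141 = 74450
λ ≈ 951656/74450 = 12.7825

12.7825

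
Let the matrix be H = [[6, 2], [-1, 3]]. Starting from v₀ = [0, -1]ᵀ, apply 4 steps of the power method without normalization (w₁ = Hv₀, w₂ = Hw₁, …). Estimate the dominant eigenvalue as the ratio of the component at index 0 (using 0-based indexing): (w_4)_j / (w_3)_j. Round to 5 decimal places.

w1 = Hv₀ = (6·0 + 2·(-1); (-1)·0 + 3·(-1)) = (-2, -3)
w2 = Hw1 = (6·(-2) + 2·(-3); (-1)·(-2) + 3·(-3)) = (-18, -7)
w3 = Hw2 = (-122, -3)
w4 = Hw3 = (-738, 113)
Ratio at component: -738 / -122 = 6.04918

λ ≈ 6.04918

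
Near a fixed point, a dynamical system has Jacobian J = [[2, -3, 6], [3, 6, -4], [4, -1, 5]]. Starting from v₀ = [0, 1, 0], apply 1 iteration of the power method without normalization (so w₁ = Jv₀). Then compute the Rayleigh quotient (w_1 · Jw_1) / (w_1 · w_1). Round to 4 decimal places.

w1 = Jv₀ = (2·0 + (-3)·1 + 6·0; 3·0 + 6·1 + (-4)·0; 4·0 + (-1)·1 + 5·0) = (-3, 6, -1)
Jw1 = (-30, 31, -23)
w1·Jw1 = (-3)·(-30) + 6·31 + (-1)·(-23) = 299; w1·w1 = (-3)·(-3) + 6·6 + (-1)·(-1) = 46
λ ≈ 299/46 = 6.5000

6.5000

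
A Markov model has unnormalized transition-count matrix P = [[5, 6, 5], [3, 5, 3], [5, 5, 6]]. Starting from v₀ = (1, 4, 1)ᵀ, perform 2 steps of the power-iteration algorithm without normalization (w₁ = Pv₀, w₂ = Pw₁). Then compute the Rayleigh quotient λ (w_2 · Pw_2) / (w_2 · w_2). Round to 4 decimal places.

w1 = Pv₀ = (5·1 + 6·4 + 5·1; 3·1 + 5·4 + 3·1; 5·1 + 5·4 + 6·1) = (34, 26, 31)
w2 = Pw1 = (5·34 + 6·26 + 5·31; 3·34 + 5·26 + 3·31; 5·34 + 5·26 + 6·31) = (481, 325, 486)
Pw2 = (6785, 4526, 6946)
w2·Pw2 = 481·6785 + 325·4526 + 486·6946 = 8110291; w2·w2 = 481·481 + 325·325 + 486·486 = 573182
λ ≈ 8110291/573182 = 14.1496

λ ≈ 14.1496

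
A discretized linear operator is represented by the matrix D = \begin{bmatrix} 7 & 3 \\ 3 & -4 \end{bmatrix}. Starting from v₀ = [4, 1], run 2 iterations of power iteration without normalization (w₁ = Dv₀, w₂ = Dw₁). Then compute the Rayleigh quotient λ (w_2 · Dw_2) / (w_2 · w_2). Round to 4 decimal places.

w1 = Dv₀ = (7·4 + 3·1; 3·4 + (-4)·1) = (31, 8)
w2 = Dw1 = (7·31 + 3·8; 3·31 + (-4)·8) = (241, 61)
Dw2 = (1870, 479)
w2·Dw2 = 241·1870 + 61·479 = 479889; w2·w2 = 241·241 + 61·61 = 61802
λ ≈ 479889/61802 = 7.7649

λ ≈ 7.7649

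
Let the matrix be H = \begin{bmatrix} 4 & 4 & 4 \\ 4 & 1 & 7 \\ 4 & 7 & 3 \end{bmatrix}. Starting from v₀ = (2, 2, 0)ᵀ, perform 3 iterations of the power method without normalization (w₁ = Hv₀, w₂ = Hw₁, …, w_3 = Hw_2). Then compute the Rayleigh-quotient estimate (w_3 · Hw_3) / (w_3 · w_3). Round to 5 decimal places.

w1 = Hv₀ = (4·2 + 4·2 + 4·0; 4·2 + 1·2 + 7·0; 4·2 + 7·2 + 3·0) = (16, 10, 22)
w2 = Hw1 = (4·16 + 4·10 + 4·22; 4·16 + 1·10 + 7·22; 4·16 + 7·10 + 3·22) = (192, 228, 200)
w3 = Hw2 = (2480, 2396, 2964)
Hw3 = (31360, 33064, 35584)
w3·Hw3 = 2480·31360 + 2396·33064 + 2964·35584 = 262465120; w3·w3 = 2480·2480 + 2396·2396 + 2964·2964 = 20676512
λ ≈ 262465120/20676512 = 12.69388

12.69388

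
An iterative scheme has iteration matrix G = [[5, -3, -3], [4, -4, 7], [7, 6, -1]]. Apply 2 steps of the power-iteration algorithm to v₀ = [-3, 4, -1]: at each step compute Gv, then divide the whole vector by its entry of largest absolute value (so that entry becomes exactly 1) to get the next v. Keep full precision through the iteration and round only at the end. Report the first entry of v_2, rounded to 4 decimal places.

Gv0 = (-24.00000, -35.00000, 4.00000); divide by -35.00000 → v1 = (0.68571, 1.00000, -0.11429)
Gv1 = (0.77143, -2.05714, 10.91429); divide by 10.91429 → v2 = (0.07068, -0.18848, 1.00000)
Requested entry of v2: -27/-382 = 0.0707

0.0707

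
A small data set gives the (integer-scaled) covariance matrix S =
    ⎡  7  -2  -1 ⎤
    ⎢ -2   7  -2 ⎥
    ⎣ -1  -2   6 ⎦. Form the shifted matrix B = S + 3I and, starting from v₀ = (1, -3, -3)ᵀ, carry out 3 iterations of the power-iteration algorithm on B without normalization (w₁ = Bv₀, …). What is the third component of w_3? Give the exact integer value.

B = S + 3I has rows (10, -2, -1); (-2, 10, -2); (-1, -2, 9)
w1 = Bv₀ = (10·1 + (-2)·(-3) + (-1)·(-3); (-2)·1 + 10·(-3) + (-2)·(-3); (-1)·1 + (-2)·(-3) + 9·(-3)) = (19, -26, -22)
w2 = Bw1 = (10·19 + (-2)·(-26) + (-1)·(-22); (-2)·19 + 10·(-26) + (-2)·(-22); (-1)·19 + (-2)·(-26) + 9·(-22)) = (264, -254, -165)
w3 = Bw2 = (3313, -2738, -1241)
Requested component of w3: -1241

-1241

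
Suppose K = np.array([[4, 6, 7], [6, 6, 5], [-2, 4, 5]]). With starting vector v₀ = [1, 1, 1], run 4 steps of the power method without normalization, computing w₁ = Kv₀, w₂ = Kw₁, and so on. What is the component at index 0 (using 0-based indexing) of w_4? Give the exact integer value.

35771

w1 = Kv₀ = (4·1 + 6·1 + 7·1; 6·1 + 6·1 + 5·1; (-2)·1 + 4·1 + 5·1) = (17, 17, 7)
w2 = Kw1 = (4·17 + 6·17 + 7·7; 6·17 + 6·17 + 5·7; (-2)·17 + 4·17 + 5·7) = (219, 239, 69)
w3 = Kw2 = (2793, 3093, 863)
w4 = Kw3 = (35771, 39631, 11101)
The requested component of w4 is 35771.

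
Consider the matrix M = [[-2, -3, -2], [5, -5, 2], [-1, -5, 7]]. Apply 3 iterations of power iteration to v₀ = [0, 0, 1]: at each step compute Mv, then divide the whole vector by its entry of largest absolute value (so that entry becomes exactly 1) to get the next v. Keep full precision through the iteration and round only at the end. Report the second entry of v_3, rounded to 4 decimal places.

0.0961

Mv0 = (-2.00000, 2.00000, 7.00000); divide by 7.00000 → v1 = (-0.28571, 0.28571, 1.00000)
Mv1 = (-2.28571, -0.85714, 5.85714); divide by 5.85714 → v2 = (-0.39024, -0.14634, 1.00000)
Mv2 = (-0.78049, 0.78049, 8.12195); divide by 8.12195 → v3 = (-0.09610, 0.09610, 1.00000)
Requested entry of v3: 32/333 = 0.0961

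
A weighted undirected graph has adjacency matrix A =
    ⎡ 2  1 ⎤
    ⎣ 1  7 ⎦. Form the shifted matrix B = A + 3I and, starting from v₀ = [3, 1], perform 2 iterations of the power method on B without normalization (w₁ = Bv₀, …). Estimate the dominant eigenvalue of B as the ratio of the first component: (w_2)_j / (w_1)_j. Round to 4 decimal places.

5.8125

B = A + 3I has rows (5, 1); (1, 10)
w1 = Bv₀ = (5·3 + 1·1; 1·3 + 10·1) = (16, 13)
w2 = Bw1 = (5·16 + 1·13; 1·16 + 10·13) = (93, 146)
Ratio: 93/16 = 5.8125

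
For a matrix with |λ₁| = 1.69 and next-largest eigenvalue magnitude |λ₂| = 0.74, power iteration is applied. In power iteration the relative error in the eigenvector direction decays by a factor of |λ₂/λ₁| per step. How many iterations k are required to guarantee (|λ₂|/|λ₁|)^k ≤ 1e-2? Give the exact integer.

6

|λ₂/λ₁| = 0.74/1.69 = 0.43787
Need k ≥ ln(1e-2) / ln(0.43787) = -4.6052 / -0.8258 ≈ 5.576
Smallest integer k satisfying the bound: 6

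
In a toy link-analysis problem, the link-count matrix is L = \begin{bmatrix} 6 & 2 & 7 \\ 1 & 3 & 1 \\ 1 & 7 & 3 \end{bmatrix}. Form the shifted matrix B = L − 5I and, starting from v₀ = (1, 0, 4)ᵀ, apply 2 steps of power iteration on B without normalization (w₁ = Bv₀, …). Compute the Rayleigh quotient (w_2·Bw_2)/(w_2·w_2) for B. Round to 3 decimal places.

B = L − 5I has rows (1, 2, 7); (1, -2, 1); (1, 7, -2)
w1 = Bv₀ = (29, 5, -7)
w2 = Bw1 = (-10, 12, 78)
Bw2 = (560, 44, -82)
w2·Bw2 = -11468; w2·w2 = 6328; μ ≈ -11468/6328 = -1.812

μ ≈ -1.812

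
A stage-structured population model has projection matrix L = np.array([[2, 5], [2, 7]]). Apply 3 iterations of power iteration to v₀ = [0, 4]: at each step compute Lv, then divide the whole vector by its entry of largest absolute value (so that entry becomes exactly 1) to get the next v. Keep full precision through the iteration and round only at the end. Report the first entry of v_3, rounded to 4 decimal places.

Lv0 = (20.00000, 28.00000); divide by 28.00000 → v1 = (0.71429, 1.00000)
Lv1 = (6.42857, 8.42857); divide by 8.42857 → v2 = (0.76271, 1.00000)
Lv2 = (6.52542, 8.52542); divide by 8.52542 → v3 = (0.76541, 1.00000)
Requested entry of v3: 1540/2012 = 0.7654

0.7654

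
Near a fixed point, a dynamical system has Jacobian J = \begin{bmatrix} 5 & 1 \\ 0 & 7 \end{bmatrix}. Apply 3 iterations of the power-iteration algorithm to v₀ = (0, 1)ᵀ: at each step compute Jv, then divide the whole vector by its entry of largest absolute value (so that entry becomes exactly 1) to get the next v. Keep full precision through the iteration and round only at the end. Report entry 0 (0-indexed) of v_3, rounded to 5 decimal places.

0.31778

Jv0 = (1.000000, 7.000000); divide by 7.000000 → v1 = (0.142857, 1.000000)
Jv1 = (1.714286, 7.000000); divide by 7.000000 → v2 = (0.244898, 1.000000)
Jv2 = (2.224490, 7.000000); divide by 7.000000 → v3 = (0.317784, 1.000000)
Requested entry of v3: 109/343 = 0.31778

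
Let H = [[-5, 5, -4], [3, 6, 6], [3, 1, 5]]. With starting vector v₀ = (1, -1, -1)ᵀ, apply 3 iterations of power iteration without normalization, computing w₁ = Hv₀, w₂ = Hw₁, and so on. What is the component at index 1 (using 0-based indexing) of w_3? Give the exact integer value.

-801

w1 = Hv₀ = (-6, -9, -3)
w2 = Hw1 = (-3, -90, -42)
w3 = Hw2 = (-267, -801, -309)
The requested component of w3 is -801.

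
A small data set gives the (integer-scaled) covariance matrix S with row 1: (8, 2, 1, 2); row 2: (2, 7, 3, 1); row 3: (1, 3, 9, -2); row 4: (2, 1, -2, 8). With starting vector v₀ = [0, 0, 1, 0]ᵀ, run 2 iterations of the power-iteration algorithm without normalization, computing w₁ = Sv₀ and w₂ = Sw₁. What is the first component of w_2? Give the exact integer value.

w1 = Sv₀ = (8·0 + 2·0 + 1·1 + 2·0; 2·0 + 7·0 + 3·1 + 1·0; 1·0 + 3·0 + 9·1 + (-2)·0; 2·0 + 1·0 + (-2)·1 + 8·0) = (1, 3, 9, -2)
w2 = Sw1 = (8·1 + 2·3 + 1·9 + 2·(-2); 2·1 + 7·3 + 3·9 + 1·(-2); 1·1 + 3·3 + 9·9 + (-2)·(-2); 2·1 + 1·3 + (-2)·9 + 8·(-2)) = (19, 48, 95, -29)
The requested component of w2 is 19.

19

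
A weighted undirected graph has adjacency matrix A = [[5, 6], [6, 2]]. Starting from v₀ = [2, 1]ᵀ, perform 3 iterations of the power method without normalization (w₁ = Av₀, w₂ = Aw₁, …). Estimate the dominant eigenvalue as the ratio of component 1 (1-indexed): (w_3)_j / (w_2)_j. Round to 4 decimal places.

w1 = Av₀ = (5·2 + 6·1; 6·2 + 2·1) = (16, 14)
w2 = Aw1 = (5·16 + 6·14; 6·16 + 2·14) = (164, 124)
w3 = Aw2 = (1564, 1232)
Ratio at component: 1564 / 164 = 9.5366

9.5366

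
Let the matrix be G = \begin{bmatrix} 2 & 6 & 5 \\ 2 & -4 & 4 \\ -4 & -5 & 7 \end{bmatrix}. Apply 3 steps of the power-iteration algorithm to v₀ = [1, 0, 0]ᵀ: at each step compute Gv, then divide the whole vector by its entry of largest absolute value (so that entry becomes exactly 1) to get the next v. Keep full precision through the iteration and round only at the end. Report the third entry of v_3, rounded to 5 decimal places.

Gv0 = (2.000000, 2.000000, -4.000000); divide by -4.000000 → v1 = (-0.500000, -0.500000, 1.000000)
Gv1 = (1.000000, 5.000000, 11.500000); divide by 11.500000 → v2 = (0.086957, 0.434783, 1.000000)
Gv2 = (7.782609, 2.434783, 4.478261); divide by 7.782609 → v3 = (1.000000, 0.312849, 0.575419)
Requested entry of v3: -206/-358 = 0.57542

0.57542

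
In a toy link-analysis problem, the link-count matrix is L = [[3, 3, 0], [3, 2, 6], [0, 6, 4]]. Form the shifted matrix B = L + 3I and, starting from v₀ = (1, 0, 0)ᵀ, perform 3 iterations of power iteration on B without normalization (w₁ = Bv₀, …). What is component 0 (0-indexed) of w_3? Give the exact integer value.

369

B = L + 3I has rows (6, 3, 0); (3, 5, 6); (0, 6, 7)
w1 = Bv₀ = (6, 3, 0)
w2 = Bw1 = (45, 33, 18)
w3 = Bw2 = (369, 408, 324)
Requested component of w3: 369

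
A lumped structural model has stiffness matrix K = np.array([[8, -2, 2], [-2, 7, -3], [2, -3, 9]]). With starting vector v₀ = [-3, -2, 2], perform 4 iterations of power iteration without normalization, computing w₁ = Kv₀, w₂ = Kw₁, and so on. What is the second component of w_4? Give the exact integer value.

-14080

w1 = Kv₀ = (8·(-3) + (-2)·(-2) + 2·2; (-2)·(-3) + 7·(-2) + (-3)·2; 2·(-3) + (-3)·(-2) + 9·2) = (-16, -14, 18)
w2 = Kw1 = (8·(-16) + (-2)·(-14) + 2·18; (-2)·(-16) + 7·(-14) + (-3)·18; 2·(-16) + (-3)·(-14) + 9·18) = (-64, -120, 172)
w3 = Kw2 = (72, -1228, 1780)
w4 = Kw3 = (6592, -14080, 19848)
The requested component of w4 is -14080.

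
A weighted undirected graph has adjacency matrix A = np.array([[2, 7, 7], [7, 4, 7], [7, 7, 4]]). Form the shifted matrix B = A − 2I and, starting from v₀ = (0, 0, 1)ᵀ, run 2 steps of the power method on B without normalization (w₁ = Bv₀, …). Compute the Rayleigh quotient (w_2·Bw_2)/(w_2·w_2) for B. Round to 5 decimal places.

B = A − 2I has rows (0, 7, 7); (7, 2, 7); (7, 7, 2)
w1 = Bv₀ = (0·0 + 7·0 + 7·1; 7·0 + 2·0 + 7·1; 7·0 + 7·0 + 2·1) = (7, 7, 2)
w2 = Bw1 = (0·7 + 7·7 + 7·2; 7·7 + 2·7 + 7·2; 7·7 + 7·7 + 2·2) = (63, 77, 102)
Bw2 = (1253, 1309, 1184)
w2·Bw2 = 300500; w2·w2 = 20302; μ ≈ 300500/20302 = 14.80150

μ ≈ 14.80150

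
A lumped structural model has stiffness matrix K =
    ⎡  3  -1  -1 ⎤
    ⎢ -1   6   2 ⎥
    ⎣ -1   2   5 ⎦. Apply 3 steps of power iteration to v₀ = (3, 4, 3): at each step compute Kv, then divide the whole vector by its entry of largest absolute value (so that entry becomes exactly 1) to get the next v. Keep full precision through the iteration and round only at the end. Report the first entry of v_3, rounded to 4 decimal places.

Kv0 = (2.00000, 27.00000, 20.00000); divide by 27.00000 → v1 = (0.07407, 1.00000, 0.74074)
Kv1 = (-1.51852, 7.40741, 5.62963); divide by 7.40741 → v2 = (-0.20500, 1.00000, 0.76000)
Kv2 = (-2.37500, 7.72500, 6.00500); divide by 7.72500 → v3 = (-0.30744, 1.00000, 0.77735)
Requested entry of v3: -475/1545 = -0.3074

-0.3074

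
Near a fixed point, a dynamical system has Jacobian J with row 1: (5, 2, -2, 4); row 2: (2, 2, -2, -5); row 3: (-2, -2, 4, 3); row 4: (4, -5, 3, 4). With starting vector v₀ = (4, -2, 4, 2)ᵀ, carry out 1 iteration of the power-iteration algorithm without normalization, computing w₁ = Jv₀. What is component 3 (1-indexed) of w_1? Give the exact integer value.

18

w1 = Jv₀ = (5·4 + 2·(-2) + (-2)·4 + 4·2; 2·4 + 2·(-2) + (-2)·4 + (-5)·2; (-2)·4 + (-2)·(-2) + 4·4 + 3·2; 4·4 + (-5)·(-2) + 3·4 + 4·2) = (16, -14, 18, 46)
The requested component of w1 is 18.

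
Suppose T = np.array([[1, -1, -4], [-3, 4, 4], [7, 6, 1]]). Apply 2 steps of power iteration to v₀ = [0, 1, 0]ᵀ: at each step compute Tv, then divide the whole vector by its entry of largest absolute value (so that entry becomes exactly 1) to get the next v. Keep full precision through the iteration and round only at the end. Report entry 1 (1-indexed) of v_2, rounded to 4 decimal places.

-0.6744

Tv0 = (-1.00000, 4.00000, 6.00000); divide by 6.00000 → v1 = (-0.16667, 0.66667, 1.00000)
Tv1 = (-4.83333, 7.16667, 3.83333); divide by 7.16667 → v2 = (-0.67442, 1.00000, 0.53488)
Requested entry of v2: -29/43 = -0.6744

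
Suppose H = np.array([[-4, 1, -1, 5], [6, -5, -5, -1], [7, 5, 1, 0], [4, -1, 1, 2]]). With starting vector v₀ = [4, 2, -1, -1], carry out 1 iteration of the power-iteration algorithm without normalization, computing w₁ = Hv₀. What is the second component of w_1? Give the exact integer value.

w1 = Hv₀ = ((-4)·4 + 1·2 + (-1)·(-1) + 5·(-1); 6·4 + (-5)·2 + (-5)·(-1) + (-1)·(-1); 7·4 + 5·2 + 1·(-1) + 0·(-1); 4·4 + (-1)·2 + 1·(-1) + 2·(-1)) = (-18, 20, 37, 11)
The requested component of w1 is 20.

20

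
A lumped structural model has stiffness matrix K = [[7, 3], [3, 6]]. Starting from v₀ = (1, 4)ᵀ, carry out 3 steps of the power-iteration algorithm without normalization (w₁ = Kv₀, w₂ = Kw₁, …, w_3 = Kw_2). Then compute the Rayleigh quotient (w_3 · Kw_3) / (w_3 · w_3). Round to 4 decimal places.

w1 = Kv₀ = (7·1 + 3·4; 3·1 + 6·4) = (19, 27)
w2 = Kw1 = (7·19 + 3·27; 3·19 + 6·27) = (214, 219)
w3 = Kw2 = (2155, 1956)
Kw3 = (20953, 18201)
w3·Kw3 = 2155·20953 + 1956·18201 = 80754871; w3·w3 = 2155·2155 + 1956·1956 = 8469961
λ ≈ 80754871/8469961 = 9.5343

λ ≈ 9.5343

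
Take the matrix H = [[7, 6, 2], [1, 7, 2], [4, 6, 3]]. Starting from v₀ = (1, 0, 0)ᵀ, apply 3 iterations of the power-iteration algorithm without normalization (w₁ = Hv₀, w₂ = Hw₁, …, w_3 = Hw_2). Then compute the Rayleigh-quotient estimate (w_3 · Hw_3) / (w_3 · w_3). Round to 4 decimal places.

λ ≈ 11.5935

w1 = Hv₀ = (7·1 + 6·0 + 2·0; 1·1 + 7·0 + 2·0; 4·1 + 6·0 + 3·0) = (7, 1, 4)
w2 = Hw1 = (7·7 + 6·1 + 2·4; 1·7 + 7·1 + 2·4; 4·7 + 6·1 + 3·4) = (63, 22, 46)
w3 = Hw2 = (665, 309, 522)
Hw3 = (7553, 3872, 6080)
w3·Hw3 = 665·7553 + 309·3872 + 522·6080 = 9392953; w3·w3 = 665·665 + 309·309 + 522·522 = 810190
λ ≈ 9392953/810190 = 11.5935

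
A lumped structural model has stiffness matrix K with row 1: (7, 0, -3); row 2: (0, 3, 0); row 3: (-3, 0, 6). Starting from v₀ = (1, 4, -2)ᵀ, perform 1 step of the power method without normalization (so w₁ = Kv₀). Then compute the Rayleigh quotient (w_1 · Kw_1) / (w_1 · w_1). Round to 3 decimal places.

7.686

w1 = Kv₀ = (13, 12, -15)
Kw1 = (136, 36, -129)
w1·Kw1 = 13·136 + 12·36 + (-15)·(-129) = 4135; w1·w1 = 13·13 + 12·12 + (-15)·(-15) = 538
λ ≈ 4135/538 = 7.686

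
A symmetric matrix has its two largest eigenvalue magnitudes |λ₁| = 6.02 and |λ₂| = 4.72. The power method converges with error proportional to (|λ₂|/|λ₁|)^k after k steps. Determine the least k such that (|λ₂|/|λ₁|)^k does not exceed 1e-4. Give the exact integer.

38

|λ₂/λ₁| = 4.72/6.02 = 0.78405
Need k ≥ ln(1e-4) / ln(0.78405) = -9.2103 / -0.2433 ≈ 37.859
Smallest integer k satisfying the bound: 38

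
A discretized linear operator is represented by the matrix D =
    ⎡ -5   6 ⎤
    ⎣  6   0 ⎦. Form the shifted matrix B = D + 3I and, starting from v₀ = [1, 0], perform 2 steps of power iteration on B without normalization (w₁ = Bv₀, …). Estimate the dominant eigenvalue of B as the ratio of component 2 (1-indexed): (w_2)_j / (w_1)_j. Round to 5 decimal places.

1.00000

B = D + 3I has rows (-2, 6); (6, 3)
w1 = Bv₀ = ((-2)·1 + 6·0; 6·1 + 3·0) = (-2, 6)
w2 = Bw1 = ((-2)·(-2) + 6·6; 6·(-2) + 3·6) = (40, 6)
Ratio: 6/6 = 1.00000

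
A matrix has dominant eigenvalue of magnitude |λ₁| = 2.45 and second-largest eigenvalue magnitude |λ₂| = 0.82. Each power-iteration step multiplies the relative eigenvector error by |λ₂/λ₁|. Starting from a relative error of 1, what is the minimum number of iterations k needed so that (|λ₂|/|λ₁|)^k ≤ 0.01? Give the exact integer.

|λ₂/λ₁| = 0.82/2.45 = 0.33469
Need k ≥ ln(0.01) / ln(0.33469) = -4.6052 / -1.0945 ≈ 4.207
Smallest integer k satisfying the bound: 5

5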